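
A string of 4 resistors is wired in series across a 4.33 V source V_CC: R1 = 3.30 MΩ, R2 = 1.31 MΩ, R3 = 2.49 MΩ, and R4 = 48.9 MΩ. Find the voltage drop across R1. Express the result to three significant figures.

Series total: ΣR = 3.30 + 1.31 + 2.49 + 48.9 = 56.00 MΩ.
Voltage divider: V = V_CC · (3.300 / 56.00) = 4.33 × 0.05893 = 0.2552 V.

V ≈ 0.255 V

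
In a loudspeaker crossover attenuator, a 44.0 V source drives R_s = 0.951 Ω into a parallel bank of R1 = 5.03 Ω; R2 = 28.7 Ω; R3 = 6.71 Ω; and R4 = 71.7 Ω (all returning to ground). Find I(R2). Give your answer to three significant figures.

I ≈ 1.11 A

Combine the parallel branches: R_p = (1/5.03 + 1/28.7 + 1/6.71 + 1/71.7)⁻¹ = 2.521 Ω.
V_A = 44.0 × 2.521/3.472 = 31.95 V.
Branch current I = V_A/R2 = 31.95/28.7 = 1.113 A.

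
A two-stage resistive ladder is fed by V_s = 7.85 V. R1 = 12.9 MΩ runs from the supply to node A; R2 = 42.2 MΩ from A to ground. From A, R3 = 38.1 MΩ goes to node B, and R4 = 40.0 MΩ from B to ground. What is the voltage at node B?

Looking into the second stage from A: R3 + R4 = 78.10 MΩ appears in parallel with R2.
R2 ‖ (R3+R4) = 27.40 MΩ.
V_A = 7.85 × 27.40/(12.9 + 27.40) = 5.337 V.
Stage 2 is unloaded, so V_B = V_A · R4/(R3+R4) = 5.337 × 40.0/78.10 = 2.733 V.

V_B ≈ 2.73 V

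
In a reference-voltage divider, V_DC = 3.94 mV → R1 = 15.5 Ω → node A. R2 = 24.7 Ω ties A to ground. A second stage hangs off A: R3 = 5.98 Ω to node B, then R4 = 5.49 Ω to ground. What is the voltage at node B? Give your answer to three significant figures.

Looking into the second stage from A: R3 + R4 = 11.47 Ω appears in parallel with R2.
Effective lower resistance at A: R2 ‖ 11.47 = 7.833 Ω.
First divider: V_A = V_DC · 7.833/(15.5 + 7.833) = 1.323 mV.
Stage 2 is unloaded, so V_B = V_A · R4/(R3+R4) = 1.323 × 5.49/11.47 = 0.6331 mV.

V_B ≈ 0.633 mV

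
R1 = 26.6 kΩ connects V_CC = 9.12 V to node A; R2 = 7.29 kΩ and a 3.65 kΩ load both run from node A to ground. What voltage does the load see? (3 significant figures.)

First combine the lower leg with the load: R2 ‖ R_L = 2.432 kΩ.
Voltage divider with the loaded lower leg: V_out = 9.12 × 2.432/(26.6 + 2.432) = 9.12 × 0.08378 = 0.7640 V.

V_out ≈ 0.764 V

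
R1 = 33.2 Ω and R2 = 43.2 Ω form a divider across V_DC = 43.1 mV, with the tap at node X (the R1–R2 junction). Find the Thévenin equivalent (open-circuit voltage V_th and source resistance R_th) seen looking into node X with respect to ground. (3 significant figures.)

V_th ≈ 24.4 mV, R_th ≈ 18.8 Ω

Open-circuit (no load on X): V_th = V_DC · R2/(R1 + R2) = 43.1 × 43.2/(33.20 + 43.2) = 24.37 mV.
With V_DC suppressed (replaced by a short), R_th = R1 ‖ R2 = (33.20 × 43.2)/(33.20 + 43.2) = 18.77 Ω.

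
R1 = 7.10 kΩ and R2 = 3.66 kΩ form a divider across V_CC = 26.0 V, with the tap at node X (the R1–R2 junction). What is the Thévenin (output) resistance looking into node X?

Looking into X with the source shorted: R_th = R1·R2/(R1+R2) = 7.100 × 3.66/10.76 = 2.415 kΩ.

R_th ≈ 2.42 kΩ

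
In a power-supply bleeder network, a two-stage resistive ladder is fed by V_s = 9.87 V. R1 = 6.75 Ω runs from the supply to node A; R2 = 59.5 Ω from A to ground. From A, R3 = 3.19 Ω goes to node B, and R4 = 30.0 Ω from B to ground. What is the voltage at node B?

Looking into the second stage from A: R3 + R4 = 33.19 Ω appears in parallel with R2.
Effective lower resistance at A: R2 ‖ 33.19 = 21.31 Ω.
So V_A = 9.87 × 0.7594 = 7.495 V.
Then the unloaded second divider: V_B = V_A × R4/(R3+R4) = 7.495 × 0.9039 = 6.775 V.

V_B ≈ 6.77 V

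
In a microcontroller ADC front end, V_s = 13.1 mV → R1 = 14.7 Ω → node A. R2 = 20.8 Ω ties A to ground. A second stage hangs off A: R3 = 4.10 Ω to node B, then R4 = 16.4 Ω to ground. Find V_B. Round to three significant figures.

Looking into the second stage from A: R3 + R4 = 20.50 Ω appears in parallel with R2.
R2 ‖ (R3+R4) = 10.32 Ω.
First divider: V_A = V_s · 10.32/(14.7 + 10.32) = 5.405 mV.
Stage 2 is unloaded, so V_B = V_A · R4/(R3+R4) = 5.405 × 16.4/20.50 = 4.324 mV.

V_B ≈ 4.32 mV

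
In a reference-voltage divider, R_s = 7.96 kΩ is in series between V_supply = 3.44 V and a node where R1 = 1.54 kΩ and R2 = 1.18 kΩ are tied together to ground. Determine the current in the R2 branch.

I ≈ 0.226 mA

Combine the parallel branches: R_p = (1/1.54 + 1/1.18)⁻¹ = 0.6681 kΩ.
V_A by voltage divider: V_A = 3.44 × 0.6681/(7.96 + 0.6681) = 0.2664 V.
I(R2) = V_A / R2 = 0.2664/1.18 = 0.2257 mA.
(Equivalently: I_total = 0.3987 mA, then current-divider fraction G_k/ΣG = 0.5662.)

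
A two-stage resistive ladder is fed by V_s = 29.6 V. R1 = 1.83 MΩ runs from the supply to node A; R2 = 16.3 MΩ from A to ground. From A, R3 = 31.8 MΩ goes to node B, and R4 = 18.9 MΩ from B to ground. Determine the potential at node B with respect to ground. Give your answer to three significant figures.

V_B ≈ 9.61 V

Node A sees R2 in parallel with the series input of stage 2, R3 + R4 = 50.70 MΩ.
Effective lower resistance at A: R2 ‖ 50.70 = 12.33 MΩ.
First divider: V_A = V_s · 12.33/(1.83 + 12.33) = 25.78 V.
V_B = V_A × 0.3728 = 9.609 V.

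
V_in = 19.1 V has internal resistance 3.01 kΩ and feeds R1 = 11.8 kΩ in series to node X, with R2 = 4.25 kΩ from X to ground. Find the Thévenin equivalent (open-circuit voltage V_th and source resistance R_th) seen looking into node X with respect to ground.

V_th ≈ 4.26 V, R_th ≈ 3.30 kΩ

R1' = 3.01 + 11.8 = 14.81 kΩ (source resistance + R1).
V_th is the unloaded tap voltage: V_in · R2/(R1'+R2) = 19.1 × 0.2230 = 4.259 V.
Zeroing V_in shorts the top of R1' to ground, so R_th = R1' ‖ R2 = 3.302 kΩ.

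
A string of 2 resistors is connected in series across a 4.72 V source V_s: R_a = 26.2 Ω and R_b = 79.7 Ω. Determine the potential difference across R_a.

ΣR = 26.2 + 79.7 = 105.9 Ω.
V = V_s · R/ΣR = 4.72 × 0.2474 = 1.168 V.

V ≈ 1.17 V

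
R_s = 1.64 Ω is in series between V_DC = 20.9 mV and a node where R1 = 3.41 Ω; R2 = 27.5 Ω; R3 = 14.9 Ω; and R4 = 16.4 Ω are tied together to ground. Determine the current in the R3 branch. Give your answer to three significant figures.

I ≈ 0.801 mA

Parallel bank: R_p = 1/(1/3.41 + 1/27.5 + 1/14.9 + 1/16.4) = 2.185 Ω.
V_A by voltage divider: V_A = 20.9 × 2.185/(1.64 + 2.185) = 11.94 mV.
I(R3) = V_A / R3 = 11.94/14.9 = 0.8012 mA.
(Check via current divider: I_total = 5.464 mA; share G_k/ΣG = 0.1466 → same result.)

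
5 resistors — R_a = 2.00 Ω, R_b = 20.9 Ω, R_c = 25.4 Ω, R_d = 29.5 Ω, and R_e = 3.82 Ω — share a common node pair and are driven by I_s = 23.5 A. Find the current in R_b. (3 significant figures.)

ΣG = 1/2.00 + 1/20.9 + 1/25.4 + 1/29.5 + 1/3.82 = 0.8829.
R_b takes the fraction G_k/ΣG = 0.04785/0.8829 = 0.05419, so I = 23.5 × 0.05419 = 1.274 A.

I ≈ 1.27 A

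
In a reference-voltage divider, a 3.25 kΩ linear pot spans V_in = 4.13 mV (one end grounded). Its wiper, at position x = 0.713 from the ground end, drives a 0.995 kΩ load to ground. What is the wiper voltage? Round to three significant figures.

V_out ≈ 1.76 mV

The pot divides into 0.9328 kΩ above the wiper and 2.317 kΩ below.
Lower segment in parallel with the load: 2.317 ‖ 0.995 = 0.6961 kΩ.
V_out = 4.13 × 0.6961/(0.9328 + 0.6961) = 1.765 mV.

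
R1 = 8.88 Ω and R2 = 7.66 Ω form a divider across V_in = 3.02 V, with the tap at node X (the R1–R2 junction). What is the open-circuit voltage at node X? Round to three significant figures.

V_th ≈ 1.40 V

V_th is the unloaded tap voltage: V_in · R2/(R1+R2) = 3.02 × 0.4631 = 1.399 V.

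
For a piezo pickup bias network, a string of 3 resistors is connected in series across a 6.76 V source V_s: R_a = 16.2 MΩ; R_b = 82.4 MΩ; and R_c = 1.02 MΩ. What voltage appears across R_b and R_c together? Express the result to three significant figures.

Total series resistance ΣR = 16.2 + 82.4 + 1.02 = 99.62 MΩ.
R_{R_b..R_c} = 82.4 + 1.02 = 83.42 MΩ.
By the voltage-divider rule, V = 6.76 × 83.42/99.62 = 5.661 V.

V ≈ 5.66 V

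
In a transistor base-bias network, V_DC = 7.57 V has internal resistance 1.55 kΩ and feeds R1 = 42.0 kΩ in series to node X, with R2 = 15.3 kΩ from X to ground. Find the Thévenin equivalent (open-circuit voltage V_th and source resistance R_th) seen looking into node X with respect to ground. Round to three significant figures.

V_th ≈ 1.97 V, R_th ≈ 11.3 kΩ

R1' = 1.55 + 42.0 = 43.55 kΩ (source resistance + R1).
With X open, the divider is unloaded: V_th = 7.57 × 15.3/58.85 = 1.968 V.
Looking into X with the source shorted: R_th = R1'·R2/(R1'+R2) = 43.55 × 15.3/58.85 = 11.32 kΩ.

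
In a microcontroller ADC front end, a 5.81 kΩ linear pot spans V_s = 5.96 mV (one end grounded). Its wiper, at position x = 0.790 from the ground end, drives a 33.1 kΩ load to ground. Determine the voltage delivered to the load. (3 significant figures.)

V_out ≈ 4.58 mV

Lower segment x·R_p = 4.590 kΩ; upper segment (1−x)·R_p = 1.220 kΩ.
R_L loads the lower segment: effective lower R = 4.031 kΩ.
V_out = 5.96 × 4.031/(1.220 + 4.031) = 4.575 mV.
(Unloaded: V_out = x·V_s = 4.71 mV.)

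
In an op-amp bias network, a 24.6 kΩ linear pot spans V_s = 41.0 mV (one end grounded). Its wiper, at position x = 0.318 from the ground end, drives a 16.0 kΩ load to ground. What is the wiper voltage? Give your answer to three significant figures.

Split the track: R_lower = x·R_p = 7.823 kΩ, R_upper = (1−x)·R_p = 16.78 kΩ.
(x·R_p) ‖ R_L = 5.254 kΩ.
Loaded-divider output: V_out = 41.0 × 0.2385 = 9.778 mV.

V_out ≈ 9.78 mV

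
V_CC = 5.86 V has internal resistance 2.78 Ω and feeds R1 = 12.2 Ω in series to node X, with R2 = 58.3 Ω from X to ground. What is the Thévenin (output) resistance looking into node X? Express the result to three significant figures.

R1' = 2.78 + 12.2 = 14.98 Ω (source resistance + R1).
Zeroing V_CC shorts the top of R1' to ground, so R_th = R1' ‖ R2 = 11.92 Ω.

R_th ≈ 11.9 Ω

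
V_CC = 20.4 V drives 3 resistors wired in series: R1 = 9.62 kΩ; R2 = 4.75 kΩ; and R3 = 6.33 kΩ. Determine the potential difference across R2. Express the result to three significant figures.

V ≈ 4.68 V

Series total: ΣR = 9.62 + 4.75 + 6.33 = 20.70 kΩ.
Voltage divider: V = V_CC · (4.750 / 20.70) = 20.4 × 0.2295 = 4.681 V.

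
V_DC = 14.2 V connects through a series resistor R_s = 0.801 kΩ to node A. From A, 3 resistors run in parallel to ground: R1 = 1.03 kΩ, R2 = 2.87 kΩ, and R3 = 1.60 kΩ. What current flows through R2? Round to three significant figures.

I ≈ 1.93 mA

Equivalent of the parallel group: R_p = 0.5143 kΩ.
V_A by voltage divider: V_A = 14.2 × 0.5143/(0.801 + 0.5143) = 5.553 V.
Branch current I = V_A/R2 = 5.553/2.87 = 1.935 mA.
(Equivalently: I_total = 10.80 mA, then current-divider fraction G_k/ΣG = 0.1792.)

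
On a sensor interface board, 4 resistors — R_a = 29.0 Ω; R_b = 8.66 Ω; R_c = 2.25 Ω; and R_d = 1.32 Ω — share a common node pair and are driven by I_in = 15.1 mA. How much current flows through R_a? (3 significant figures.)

I ≈ 0.385 mA

Conductances: ΣG = 1/29.0 + 1/8.66 + 1/2.25 + 1/1.32 = 1.352 (1/Ω).
R_a takes the fraction G_k/ΣG = 0.03448/1.352 = 0.02551, so I = 15.1 × 0.02551 = 0.3851 mA.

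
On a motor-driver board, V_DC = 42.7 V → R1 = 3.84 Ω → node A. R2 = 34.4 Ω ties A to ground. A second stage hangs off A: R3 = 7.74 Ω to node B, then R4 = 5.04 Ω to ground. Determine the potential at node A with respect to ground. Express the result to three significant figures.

Node A sees R2 in parallel with the series input of stage 2, R3 + R4 = 12.78 Ω.
R2 ‖ (R3+R4) = 9.318 Ω.
V_A = 42.7 × 9.318/(3.84 + 9.318) = 30.24 V.

V_A ≈ 30.2 V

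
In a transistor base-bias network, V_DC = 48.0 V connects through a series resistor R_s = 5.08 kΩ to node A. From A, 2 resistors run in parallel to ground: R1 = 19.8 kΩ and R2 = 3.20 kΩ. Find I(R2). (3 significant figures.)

Combine the parallel branches: R_p = (1/19.8 + 1/3.20)⁻¹ = 2.755 kΩ.
Node voltage V_A = V_DC · R_p/(R_s + R_p) = 48.0 × 0.3516 = 16.88 V.
I(R2) = V_A / R2 = 16.88/3.20 = 5.274 mA.

I ≈ 5.27 mA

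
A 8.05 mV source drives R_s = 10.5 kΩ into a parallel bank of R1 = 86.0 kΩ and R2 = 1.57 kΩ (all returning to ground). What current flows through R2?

I ≈ 0.657 µA

Equivalent of the parallel group: R_p = 1.542 kΩ.
Node voltage V_A = V_s · R_p/(R_s + R_p) = 8.05 × 0.1280 = 1.031 mV.
I(R2) = V_A / R2 = 1.031/1.57 = 0.6565 µA.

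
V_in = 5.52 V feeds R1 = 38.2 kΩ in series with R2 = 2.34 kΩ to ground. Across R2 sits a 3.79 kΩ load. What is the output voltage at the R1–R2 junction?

First combine the lower leg with the load: R2 ‖ R_L = 1.447 kΩ.
Voltage divider with the loaded lower leg: V_out = 5.52 × 1.447/(38.2 + 1.447) = 5.52 × 0.03649 = 0.2014 V.

V_out ≈ 0.201 V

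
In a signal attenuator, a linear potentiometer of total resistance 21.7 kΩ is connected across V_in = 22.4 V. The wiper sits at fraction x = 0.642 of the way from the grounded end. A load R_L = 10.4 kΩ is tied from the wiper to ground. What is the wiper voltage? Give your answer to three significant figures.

V_out ≈ 9.72 V

The pot divides into 7.769 kΩ above the wiper and 13.93 kΩ below.
Lower segment in parallel with the load: 13.93 ‖ 10.4 = 5.955 kΩ.
V_out = 22.4 × 5.955/(7.769 + 5.955) = 9.720 V.
(Unloaded: V_out = x·V_in = 14.4 V.)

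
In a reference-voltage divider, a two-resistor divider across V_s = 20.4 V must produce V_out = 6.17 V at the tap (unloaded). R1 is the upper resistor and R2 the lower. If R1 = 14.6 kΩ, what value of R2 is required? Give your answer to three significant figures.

R2 ≈ 6.33 kΩ

The divider ratio is R2/(R1+R2) = 6.17/20.4 = 0.3025.
R2 = R1 · 0.3025/(1 − 0.3025) = 6.330 kΩ.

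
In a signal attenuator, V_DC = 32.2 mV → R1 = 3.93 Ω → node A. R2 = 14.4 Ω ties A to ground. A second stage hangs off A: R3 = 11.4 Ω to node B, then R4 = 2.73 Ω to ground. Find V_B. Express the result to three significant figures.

The second stage (R3 + R4 = 14.13 Ω) loads node A in parallel with R2.
R2 ‖ (R3+R4) = 7.132 Ω.
First divider: V_A = V_DC · 7.132/(3.93 + 7.132) = 20.76 mV.
V_B = V_A × 0.1932 = 4.011 mV.

V_B ≈ 4.01 mV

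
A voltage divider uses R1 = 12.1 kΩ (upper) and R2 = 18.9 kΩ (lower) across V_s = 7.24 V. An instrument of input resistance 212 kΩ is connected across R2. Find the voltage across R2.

V_out ≈ 4.27 V

First combine the lower leg with the load: R2 ‖ R_L = 17.35 kΩ.
Voltage divider with the loaded lower leg: V_out = 7.24 × 17.35/(12.1 + 17.35) = 7.24 × 0.5892 = 4.266 V.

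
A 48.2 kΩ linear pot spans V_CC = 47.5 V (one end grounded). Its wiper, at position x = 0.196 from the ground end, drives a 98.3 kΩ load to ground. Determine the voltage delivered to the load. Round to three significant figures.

V_out ≈ 8.64 V

Split the track: R_lower = x·R_p = 9.447 kΩ, R_upper = (1−x)·R_p = 38.75 kΩ.
(x·R_p) ‖ R_L = 8.619 kΩ.
Loaded-divider output: V_out = 47.5 × 0.1819 = 8.642 V.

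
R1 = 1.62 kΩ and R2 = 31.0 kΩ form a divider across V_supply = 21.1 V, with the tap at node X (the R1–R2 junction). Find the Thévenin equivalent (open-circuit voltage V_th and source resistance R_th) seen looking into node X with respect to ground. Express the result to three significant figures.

V_th ≈ 20.1 V, R_th ≈ 1.54 kΩ

Open-circuit (no load on X): V_th = V_supply · R2/(R1 + R2) = 21.1 × 31.0/(1.620 + 31.0) = 20.05 V.
Zeroing V_supply shorts the top of R1 to ground, so R_th = R1 ‖ R2 = 1.540 kΩ.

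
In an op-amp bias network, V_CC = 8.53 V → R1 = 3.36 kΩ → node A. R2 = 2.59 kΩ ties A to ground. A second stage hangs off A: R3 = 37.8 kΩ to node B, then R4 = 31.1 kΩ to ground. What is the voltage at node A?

V_A ≈ 3.64 V

Looking into the second stage from A: R3 + R4 = 68.90 kΩ appears in parallel with R2.
R2 ‖ (R3+R4) = 2.496 kΩ.
V_A = 8.53 × 2.496/(3.36 + 2.496) = 3.636 V.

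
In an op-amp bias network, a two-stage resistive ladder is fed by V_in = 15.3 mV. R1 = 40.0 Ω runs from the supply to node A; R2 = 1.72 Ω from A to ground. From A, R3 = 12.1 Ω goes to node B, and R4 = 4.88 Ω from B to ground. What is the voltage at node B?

V_B ≈ 0.165 mV

The second stage (R3 + R4 = 16.98 Ω) loads node A in parallel with R2.
Effective lower resistance at A: R2 ‖ 16.98 = 1.562 Ω.
So V_A = 15.3 × 0.03758 = 0.5749 mV.
Then the unloaded second divider: V_B = V_A × R4/(R3+R4) = 0.5749 × 0.2874 = 0.1652 mV.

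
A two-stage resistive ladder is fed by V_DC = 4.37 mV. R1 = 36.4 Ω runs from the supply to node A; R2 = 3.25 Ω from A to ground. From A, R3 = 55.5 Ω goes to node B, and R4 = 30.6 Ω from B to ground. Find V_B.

V_B ≈ 0.123 mV

Node A sees R2 in parallel with the series input of stage 2, R3 + R4 = 86.10 Ω.
Effective lower resistance at A: R2 ‖ 86.10 = 3.132 Ω.
First divider: V_A = V_DC · 3.132/(36.4 + 3.132) = 0.3462 mV.
Then the unloaded second divider: V_B = V_A × R4/(R3+R4) = 0.3462 × 0.3554 = 0.1230 mV.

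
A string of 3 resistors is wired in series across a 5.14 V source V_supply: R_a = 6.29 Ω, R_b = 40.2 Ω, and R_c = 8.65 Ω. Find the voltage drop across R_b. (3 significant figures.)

Series total: ΣR = 6.29 + 40.2 + 8.65 = 55.14 Ω.
Voltage divider: V = V_supply · (40.20 / 55.14) = 5.14 × 0.7291 = 3.747 V.

V ≈ 3.75 V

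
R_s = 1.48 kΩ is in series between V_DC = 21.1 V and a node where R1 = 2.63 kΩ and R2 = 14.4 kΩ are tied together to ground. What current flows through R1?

I ≈ 4.82 mA

Combine the parallel branches: R_p = (1/2.63 + 1/14.4)⁻¹ = 2.224 kΩ.
V_A by voltage divider: V_A = 21.1 × 2.224/(1.48 + 2.224) = 12.67 V.
I(R1) = V_A / R1 = 12.67/2.63 = 4.817 mA.
(Equivalently: I_total = 5.697 mA, then current-divider fraction G_k/ΣG = 0.8456.)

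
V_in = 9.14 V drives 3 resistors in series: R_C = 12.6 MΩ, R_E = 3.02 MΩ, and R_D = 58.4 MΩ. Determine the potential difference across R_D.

V ≈ 7.21 V

Total series resistance ΣR = 12.6 + 3.02 + 58.4 = 74.02 MΩ.
Voltage divider: V = V_in · (58.40 / 74.02) = 9.14 × 0.7890 = 7.211 V.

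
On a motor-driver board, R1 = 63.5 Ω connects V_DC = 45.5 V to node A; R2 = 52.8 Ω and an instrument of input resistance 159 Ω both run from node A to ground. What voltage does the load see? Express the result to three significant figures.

The load sits in parallel with R2, giving an effective lower resistance R2' = R2·R_L/(R2+R_L) = 39.64 Ω.
Then V_out = V_DC · R2'/(R1 + R2') = 45.5 × 39.64/103.1 = 17.49 V.

V_out ≈ 17.5 V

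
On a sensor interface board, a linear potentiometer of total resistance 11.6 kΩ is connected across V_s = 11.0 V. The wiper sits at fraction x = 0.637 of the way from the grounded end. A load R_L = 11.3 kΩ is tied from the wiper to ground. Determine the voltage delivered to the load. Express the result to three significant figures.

The pot divides into 4.211 kΩ above the wiper and 7.389 kΩ below.
R_L loads the lower segment: effective lower R = 4.468 kΩ.
V_out = 11.0 × 4.468/(4.211 + 4.468) = 5.663 V.
(Unloaded: V_out = x·V_s = 7.01 V.)

V_out ≈ 5.66 V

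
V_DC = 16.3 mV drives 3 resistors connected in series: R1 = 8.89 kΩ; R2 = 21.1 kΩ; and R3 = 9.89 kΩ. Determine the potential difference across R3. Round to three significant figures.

Total series resistance ΣR = 8.89 + 21.1 + 9.89 = 39.88 kΩ.
By the voltage-divider rule, V = 16.3 × 9.890/39.88 = 4.042 mV.

V ≈ 4.04 mV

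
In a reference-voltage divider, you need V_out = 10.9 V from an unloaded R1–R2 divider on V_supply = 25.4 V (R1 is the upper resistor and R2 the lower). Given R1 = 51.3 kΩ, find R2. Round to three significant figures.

R2 ≈ 38.6 kΩ

The divider ratio is R2/(R1+R2) = 10.9/25.4 = 0.4291.
R2 = R1 · 0.4291/(1 − 0.4291) = 38.56 kΩ.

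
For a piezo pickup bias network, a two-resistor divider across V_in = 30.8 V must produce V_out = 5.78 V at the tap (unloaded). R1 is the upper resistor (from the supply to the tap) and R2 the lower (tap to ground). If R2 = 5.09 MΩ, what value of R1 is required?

Required fraction k = V_out/V_in = 0.1877.
Rearranging, R1 = R2·(1−k)/k = 5.09 × 4.329 = 22.03 MΩ.

R1 ≈ 22.0 MΩ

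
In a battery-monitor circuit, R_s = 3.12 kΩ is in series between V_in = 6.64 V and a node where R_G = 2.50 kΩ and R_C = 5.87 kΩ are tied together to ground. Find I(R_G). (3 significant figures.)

I ≈ 0.956 mA

Equivalent of the parallel group: R_p = 1.753 kΩ.
Node voltage V_A = V_in · R_p/(R_s + R_p) = 6.64 × 0.3598 = 2.389 V.
Branch current I = V_A/R_G = 2.389/2.50 = 0.9556 mA.
(Equivalently: I_total = 1.363 mA, then current-divider fraction G_k/ΣG = 0.7013.)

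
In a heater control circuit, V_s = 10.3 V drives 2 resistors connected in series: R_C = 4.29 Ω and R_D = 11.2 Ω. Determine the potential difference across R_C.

V ≈ 2.85 V

Total series resistance ΣR = 4.29 + 11.2 = 15.49 Ω.
Voltage divider: V = V_s · (4.290 / 15.49) = 10.3 × 0.2770 = 2.853 V.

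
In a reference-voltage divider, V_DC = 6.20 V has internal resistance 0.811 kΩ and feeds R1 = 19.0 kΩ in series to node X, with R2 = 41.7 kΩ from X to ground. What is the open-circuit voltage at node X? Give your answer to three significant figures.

R1' = 0.811 + 19.0 = 19.81 kΩ (source resistance + R1).
Open-circuit (no load on X): V_th = V_DC · R2/(R1' + R2) = 6.20 × 41.7/(19.81 + 41.7) = 4.203 V.

V_th ≈ 4.20 V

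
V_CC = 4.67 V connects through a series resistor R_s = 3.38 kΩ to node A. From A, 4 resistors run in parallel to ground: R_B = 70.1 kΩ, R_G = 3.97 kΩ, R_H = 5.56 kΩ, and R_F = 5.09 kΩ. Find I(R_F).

I ≈ 0.289 mA

Parallel bank: R_p = 1/(1/70.1 + 1/3.97 + 1/5.56 + 1/5.09) = 1.556 kΩ.
V_A by voltage divider: V_A = 4.67 × 1.556/(3.38 + 1.556) = 1.472 V.
I(R_F) = V_A / R_F = 1.472/5.09 = 0.2893 mA.
(Check via current divider: I_total = 0.9460 mA; share G_k/ΣG = 0.3058 → same result.)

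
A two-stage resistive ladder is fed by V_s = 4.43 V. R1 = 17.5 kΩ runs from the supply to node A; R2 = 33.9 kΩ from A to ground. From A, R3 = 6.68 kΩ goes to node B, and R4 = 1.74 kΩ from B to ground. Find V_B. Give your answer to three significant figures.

Looking into the second stage from A: R3 + R4 = 8.420 kΩ appears in parallel with R2.
Effective lower resistance at A: R2 ‖ 8.420 = 6.745 kΩ.
So V_A = 4.43 × 0.2782 = 1.232 V.
Stage 2 is unloaded, so V_B = V_A · R4/(R3+R4) = 1.232 × 1.74/8.420 = 0.2547 V.

V_B ≈ 0.255 V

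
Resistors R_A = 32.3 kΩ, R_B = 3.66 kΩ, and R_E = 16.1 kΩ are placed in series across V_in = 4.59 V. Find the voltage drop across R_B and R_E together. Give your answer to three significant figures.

V ≈ 1.74 V

Series total: ΣR = 32.3 + 3.66 + 16.1 = 52.06 kΩ.
R_{R_B..R_E} = 3.66 + 16.1 = 19.76 kΩ.
V = V_in · R/ΣR = 4.59 × 0.3796 = 1.742 V.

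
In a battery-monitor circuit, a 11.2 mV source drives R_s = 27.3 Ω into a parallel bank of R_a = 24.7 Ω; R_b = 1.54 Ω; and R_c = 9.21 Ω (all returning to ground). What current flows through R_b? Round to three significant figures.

Parallel bank: R_p = 1/(1/24.7 + 1/1.54 + 1/9.21) = 1.252 Ω.
Node voltage V_A = V_in · R_p/(R_s + R_p) = 11.2 × 0.04387 = 0.4913 mV.
Branch current I = V_A/R_b = 0.4913/1.54 = 0.3190 mA.

I ≈ 0.319 mA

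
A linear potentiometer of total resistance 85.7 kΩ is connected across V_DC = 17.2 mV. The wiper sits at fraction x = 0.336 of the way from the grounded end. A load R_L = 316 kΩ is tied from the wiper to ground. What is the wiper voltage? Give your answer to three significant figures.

V_out ≈ 5.45 mV

The pot divides into 56.90 kΩ above the wiper and 28.80 kΩ below.
Lower segment in parallel with the load: 28.80 ‖ 316 = 26.39 kΩ.
Loaded-divider output: V_out = 17.2 × 0.3168 = 5.449 mV.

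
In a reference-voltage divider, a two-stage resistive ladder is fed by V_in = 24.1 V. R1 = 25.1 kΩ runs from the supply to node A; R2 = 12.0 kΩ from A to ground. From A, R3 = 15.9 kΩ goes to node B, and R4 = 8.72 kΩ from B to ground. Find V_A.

V_A ≈ 5.86 V

Node A sees R2 in parallel with the series input of stage 2, R3 + R4 = 24.62 kΩ.
Effective lower resistance at A: R2 ‖ 24.62 = 8.068 kΩ.
So V_A = 24.1 × 0.2432 = 5.862 V.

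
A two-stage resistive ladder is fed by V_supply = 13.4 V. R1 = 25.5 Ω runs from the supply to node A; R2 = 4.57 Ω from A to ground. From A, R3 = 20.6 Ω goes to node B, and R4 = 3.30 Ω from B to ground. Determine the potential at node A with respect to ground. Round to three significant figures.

V_A ≈ 1.75 V

Node A sees R2 in parallel with the series input of stage 2, R3 + R4 = 23.90 Ω.
Effective lower resistance at A: R2 ‖ 23.90 = 3.836 Ω.
So V_A = 13.4 × 0.1308 = 1.752 V.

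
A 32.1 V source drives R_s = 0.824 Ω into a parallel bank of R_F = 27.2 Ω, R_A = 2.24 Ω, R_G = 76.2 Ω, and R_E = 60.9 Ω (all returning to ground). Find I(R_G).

Combine the parallel branches: R_p = (1/27.2 + 1/2.24 + 1/76.2 + 1/60.9)⁻¹ = 1.950 Ω.
Node voltage V_A = V_s · R_p/(R_s + R_p) = 32.1 × 0.7030 = 22.57 V.
I(R_G) = V_A / R_G = 22.57/76.2 = 0.2961 A.

I ≈ 0.296 A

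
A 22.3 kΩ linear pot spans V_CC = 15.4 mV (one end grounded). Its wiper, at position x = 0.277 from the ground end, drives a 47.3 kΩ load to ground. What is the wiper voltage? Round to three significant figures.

Lower segment x·R_p = 6.177 kΩ; upper segment (1−x)·R_p = 16.12 kΩ.
(x·R_p) ‖ R_L = 5.464 kΩ.
Loaded-divider output: V_out = 15.4 × 0.2531 = 3.898 mV.

V_out ≈ 3.90 mV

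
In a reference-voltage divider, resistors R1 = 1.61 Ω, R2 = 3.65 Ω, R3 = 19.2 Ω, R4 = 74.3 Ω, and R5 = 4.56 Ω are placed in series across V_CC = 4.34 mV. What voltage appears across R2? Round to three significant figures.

ΣR = 1.61 + 3.65 + 19.2 + 74.3 + 4.56 = 103.3 Ω.
V = V_CC · R/ΣR = 4.34 × 0.03533 = 0.1533 mV.

V ≈ 0.153 mV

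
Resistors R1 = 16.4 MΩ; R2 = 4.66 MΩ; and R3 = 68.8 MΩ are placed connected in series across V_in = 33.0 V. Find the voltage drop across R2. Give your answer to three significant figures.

V ≈ 1.71 V

ΣR = 16.4 + 4.66 + 68.8 = 89.86 MΩ.
By the voltage-divider rule, V = 33.0 × 4.660/89.86 = 1.711 V.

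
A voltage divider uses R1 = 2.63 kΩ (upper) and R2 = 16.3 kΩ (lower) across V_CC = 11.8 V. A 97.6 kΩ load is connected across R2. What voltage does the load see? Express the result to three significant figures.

First combine the lower leg with the load: R2 ‖ R_L = 13.97 kΩ.
Voltage divider with the loaded lower leg: V_out = 11.8 × 13.97/(2.63 + 13.97) = 11.8 × 0.8415 = 9.930 V.

V_out ≈ 9.93 V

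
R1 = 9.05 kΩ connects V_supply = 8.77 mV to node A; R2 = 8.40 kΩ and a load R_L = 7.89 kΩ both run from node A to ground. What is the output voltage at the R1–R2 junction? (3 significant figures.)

The load sits in parallel with R2, giving an effective lower resistance R2' = R2·R_L/(R2+R_L) = 4.069 kΩ.
Now apply the divider: V_out = 8.77 × 0.3101 = 2.720 mV.

V_out ≈ 2.72 mV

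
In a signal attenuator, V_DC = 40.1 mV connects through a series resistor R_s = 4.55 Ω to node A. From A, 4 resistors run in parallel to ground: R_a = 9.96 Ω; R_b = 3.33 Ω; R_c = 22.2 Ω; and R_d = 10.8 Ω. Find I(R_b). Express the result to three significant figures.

Parallel bank: R_p = 1/(1/9.96 + 1/3.33 + 1/22.2 + 1/10.8) = 1.858 Ω.
Node voltage V_A = V_DC · R_p/(R_s + R_p) = 40.1 × 0.2899 = 11.63 mV.
I(R_b) = V_A / R_b = 11.63/3.33 = 3.491 mA.

I ≈ 3.49 mA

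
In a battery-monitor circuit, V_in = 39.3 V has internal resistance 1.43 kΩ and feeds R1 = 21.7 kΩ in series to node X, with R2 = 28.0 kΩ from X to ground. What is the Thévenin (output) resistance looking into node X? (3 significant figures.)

R_th ≈ 12.7 kΩ

R1' = 1.43 + 21.7 = 23.13 kΩ (source resistance + R1).
Looking into X with the source shorted: R_th = R1'·R2/(R1'+R2) = 23.13 × 28.0/51.13 = 12.67 kΩ.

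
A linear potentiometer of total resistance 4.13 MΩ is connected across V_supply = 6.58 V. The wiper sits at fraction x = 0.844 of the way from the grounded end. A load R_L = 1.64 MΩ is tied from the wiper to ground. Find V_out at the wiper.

The pot divides into 0.6443 MΩ above the wiper and 3.486 MΩ below.
(x·R_p) ‖ R_L = 1.115 MΩ.
Then V_out = V_supply · 1.115/(0.6443 + 1.115) = 4.171 V.

V_out ≈ 4.17 V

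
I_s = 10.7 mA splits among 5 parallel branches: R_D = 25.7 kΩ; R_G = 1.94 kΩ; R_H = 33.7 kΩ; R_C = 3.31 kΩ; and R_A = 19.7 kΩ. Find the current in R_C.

Conductances: ΣG = 1/25.7 + 1/1.94 + 1/33.7 + 1/3.31 + 1/19.7 = 0.9369 (1/kΩ).
By the current-divider rule, I = I_s · G_k/ΣG = 10.7 × 0.3225 = 3.450 mA.

I ≈ 3.45 mA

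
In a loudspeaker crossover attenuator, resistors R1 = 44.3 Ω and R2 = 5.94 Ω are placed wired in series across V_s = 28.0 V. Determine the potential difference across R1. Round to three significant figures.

ΣR = 44.3 + 5.94 = 50.24 Ω.
By the voltage-divider rule, V = 28.0 × 44.30/50.24 = 24.69 V.

V ≈ 24.7 V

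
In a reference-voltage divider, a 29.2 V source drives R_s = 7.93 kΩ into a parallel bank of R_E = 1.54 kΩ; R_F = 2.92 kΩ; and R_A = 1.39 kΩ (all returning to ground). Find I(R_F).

Equivalent of the parallel group: R_p = 0.5844 kΩ.
Node voltage V_A = V_s · R_p/(R_s + R_p) = 29.2 × 0.06863 = 2.004 V.
I(R_F) = V_A / R_F = 2.004/2.92 = 0.6863 mA.
(Equivalently: I_total = 3.429 mA, then current-divider fraction G_k/ΣG = 0.2001.)

I ≈ 0.686 mA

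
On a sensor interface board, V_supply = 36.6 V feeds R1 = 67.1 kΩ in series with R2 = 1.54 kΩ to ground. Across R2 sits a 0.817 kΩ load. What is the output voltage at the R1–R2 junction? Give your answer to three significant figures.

V_out ≈ 0.289 V

The load sits in parallel with R2, giving an effective lower resistance R2' = R2·R_L/(R2+R_L) = 0.5338 kΩ.
Now apply the divider: V_out = 36.6 × 0.007893 = 0.2889 V.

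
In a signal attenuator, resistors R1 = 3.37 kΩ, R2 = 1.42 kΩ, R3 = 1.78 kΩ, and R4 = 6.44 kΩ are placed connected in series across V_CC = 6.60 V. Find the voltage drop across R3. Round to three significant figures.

ΣR = 3.37 + 1.42 + 1.78 + 6.44 = 13.01 kΩ.
By the voltage-divider rule, V = 6.60 × 1.780/13.01 = 0.9030 V.

V ≈ 0.903 V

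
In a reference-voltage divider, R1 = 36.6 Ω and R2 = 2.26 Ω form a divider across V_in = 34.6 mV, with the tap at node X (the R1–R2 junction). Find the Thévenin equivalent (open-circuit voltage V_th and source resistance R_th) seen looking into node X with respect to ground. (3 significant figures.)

V_th ≈ 2.01 mV, R_th ≈ 2.13 Ω

Open-circuit (no load on X): V_th = V_in · R2/(R1 + R2) = 34.6 × 2.26/(36.60 + 2.26) = 2.012 mV.
With V_in suppressed (replaced by a short), R_th = R1 ‖ R2 = (36.60 × 2.26)/(36.60 + 2.26) = 2.129 Ω.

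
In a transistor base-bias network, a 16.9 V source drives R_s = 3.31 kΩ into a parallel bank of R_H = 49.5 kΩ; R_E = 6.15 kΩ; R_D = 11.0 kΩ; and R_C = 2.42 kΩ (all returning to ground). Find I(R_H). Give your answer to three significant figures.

Equivalent of the parallel group: R_p = 1.456 kΩ.
V_A by voltage divider: V_A = 16.9 × 1.456/(3.31 + 1.456) = 5.162 V.
Branch current I = V_A/R_H = 5.162/49.5 = 0.1043 mA.

I ≈ 0.104 mA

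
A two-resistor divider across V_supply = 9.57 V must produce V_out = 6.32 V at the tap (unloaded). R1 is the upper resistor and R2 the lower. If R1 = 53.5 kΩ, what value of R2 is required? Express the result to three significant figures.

R2 ≈ 104 kΩ

The divider ratio is R2/(R1+R2) = 6.32/9.57 = 0.6604.
R2 = R1 · 0.6604/(1 − 0.6604) = 104.0 kΩ.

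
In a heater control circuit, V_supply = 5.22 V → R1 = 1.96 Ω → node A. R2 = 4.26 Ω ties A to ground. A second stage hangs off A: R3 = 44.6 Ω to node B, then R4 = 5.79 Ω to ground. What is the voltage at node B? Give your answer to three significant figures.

V_B ≈ 0.400 V

Looking into the second stage from A: R3 + R4 = 50.39 Ω appears in parallel with R2.
Effective lower resistance at A: R2 ‖ 50.39 = 3.928 Ω.
First divider: V_A = V_supply · 3.928/(1.96 + 3.928) = 3.482 V.
V_B = V_A × 0.1149 = 0.4001 V.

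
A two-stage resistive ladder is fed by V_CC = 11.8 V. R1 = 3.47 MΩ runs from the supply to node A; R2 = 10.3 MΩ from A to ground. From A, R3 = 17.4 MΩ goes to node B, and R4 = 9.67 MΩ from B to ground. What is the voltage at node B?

V_B ≈ 2.88 V

Looking into the second stage from A: R3 + R4 = 27.07 MΩ appears in parallel with R2.
R2 ‖ (R3+R4) = 7.461 MΩ.
First divider: V_A = V_CC · 7.461/(3.47 + 7.461) = 8.054 V.
V_B = V_A × 0.3572 = 2.877 V.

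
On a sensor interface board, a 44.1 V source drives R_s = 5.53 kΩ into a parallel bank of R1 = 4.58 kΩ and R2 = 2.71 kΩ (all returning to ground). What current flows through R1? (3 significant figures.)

I ≈ 2.27 mA

Combine the parallel branches: R_p = (1/4.58 + 1/2.71)⁻¹ = 1.703 kΩ.
V_A by voltage divider: V_A = 44.1 × 1.703/(5.53 + 1.703) = 10.38 V.
I(R1) = V_A / R1 = 10.38/4.58 = 2.267 mA.
(Check via current divider: I_total = 6.097 mA; share G_k/ΣG = 0.3717 → same result.)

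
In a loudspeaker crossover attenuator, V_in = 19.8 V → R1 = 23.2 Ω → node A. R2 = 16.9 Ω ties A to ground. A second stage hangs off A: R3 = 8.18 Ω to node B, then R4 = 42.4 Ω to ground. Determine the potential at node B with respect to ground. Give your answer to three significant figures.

Looking into the second stage from A: R3 + R4 = 50.58 Ω appears in parallel with R2.
Effective lower resistance at A: R2 ‖ 50.58 = 12.67 Ω.
V_A = 19.8 × 12.67/(23.2 + 12.67) = 6.993 V.
Then the unloaded second divider: V_B = V_A × R4/(R3+R4) = 6.993 × 0.8383 = 5.862 V.

V_B ≈ 5.86 V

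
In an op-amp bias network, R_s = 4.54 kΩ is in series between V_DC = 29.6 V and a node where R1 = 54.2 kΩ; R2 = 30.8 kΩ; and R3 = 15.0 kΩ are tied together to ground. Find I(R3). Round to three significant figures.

Equivalent of the parallel group: R_p = 8.505 kΩ.
Node voltage V_A = V_DC · R_p/(R_s + R_p) = 29.6 × 0.6520 = 19.30 V.
Branch current I = V_A/R3 = 19.30/15.0 = 1.287 mA.

I ≈ 1.29 mA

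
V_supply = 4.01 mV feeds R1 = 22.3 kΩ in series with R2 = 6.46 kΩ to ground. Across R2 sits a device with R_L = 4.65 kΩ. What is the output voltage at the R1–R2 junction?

First combine the lower leg with the load: R2 ‖ R_L = 2.704 kΩ.
Then V_out = V_supply · R2'/(R1 + R2') = 4.01 × 2.704/25.00 = 0.4336 mV.
(Unloaded it would be 0.901 mV; the load pulls it down.)

V_out ≈ 0.434 mV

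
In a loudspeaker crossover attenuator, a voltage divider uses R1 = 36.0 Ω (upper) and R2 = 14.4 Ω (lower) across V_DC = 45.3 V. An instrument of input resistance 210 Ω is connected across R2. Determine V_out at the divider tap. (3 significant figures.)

First combine the lower leg with the load: R2 ‖ R_L = 13.48 Ω.
Then V_out = V_DC · R2'/(R1 + R2') = 45.3 × 13.48/49.48 = 12.34 V.
(Unloaded it would be 12.9 V; the load pulls it down.)

V_out ≈ 12.3 V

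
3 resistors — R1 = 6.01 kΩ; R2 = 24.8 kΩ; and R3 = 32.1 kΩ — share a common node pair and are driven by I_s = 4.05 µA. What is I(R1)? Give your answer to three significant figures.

I ≈ 2.83 µA

Total conductance ΣG = 1/6.01 + 1/24.8 + 1/32.1 = 0.2379 (units of 1/kΩ).
Current divider: I(R1) = I_s · G_k/ΣG = 4.05 × (0.1664/0.2379) = 4.05 × 0.6995 = 2.833 µA.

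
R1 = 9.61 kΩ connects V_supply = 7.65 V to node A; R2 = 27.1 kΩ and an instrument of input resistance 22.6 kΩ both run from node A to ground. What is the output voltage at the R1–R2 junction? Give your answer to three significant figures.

The load sits in parallel with R2, giving an effective lower resistance R2' = R2·R_L/(R2+R_L) = 12.32 kΩ.
Now apply the divider: V_out = 7.65 × 0.5619 = 4.298 V.
(Unloaded it would be 5.65 V; the load pulls it down.)

V_out ≈ 4.30 V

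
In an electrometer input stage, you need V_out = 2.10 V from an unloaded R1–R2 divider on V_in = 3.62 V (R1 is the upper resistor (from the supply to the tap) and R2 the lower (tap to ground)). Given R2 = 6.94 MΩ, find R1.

R1 ≈ 5.02 MΩ

V_out/V_in = R2/(R1+R2) = 0.5801.
Rearranging, R1 = R2·(1−k)/k = 6.94 × 0.7238 = 5.023 MΩ.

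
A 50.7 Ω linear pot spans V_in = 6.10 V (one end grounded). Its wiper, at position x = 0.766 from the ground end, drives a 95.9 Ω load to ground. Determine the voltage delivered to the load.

Split the track: R_lower = x·R_p = 38.84 Ω, R_upper = (1−x)·R_p = 11.86 Ω.
(x·R_p) ‖ R_L = 27.64 Ω.
Then V_out = V_in · 27.64/(11.86 + 27.64) = 4.268 V.

V_out ≈ 4.27 V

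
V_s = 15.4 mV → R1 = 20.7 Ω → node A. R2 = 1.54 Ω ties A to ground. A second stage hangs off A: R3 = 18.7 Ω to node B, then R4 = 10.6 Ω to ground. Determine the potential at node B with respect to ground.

Looking into the second stage from A: R3 + R4 = 29.30 Ω appears in parallel with R2.
R2 ‖ (R3+R4) = 1.463 Ω.
So V_A = 15.4 × 0.06602 = 1.017 mV.
Stage 2 is unloaded, so V_B = V_A · R4/(R3+R4) = 1.017 × 10.6/29.30 = 0.3678 mV.

V_B ≈ 0.368 mV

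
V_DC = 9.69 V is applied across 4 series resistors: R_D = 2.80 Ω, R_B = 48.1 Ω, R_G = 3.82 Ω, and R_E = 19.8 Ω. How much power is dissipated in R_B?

P ≈ 0.813 W

The common current is I = 9.69/74.52 = 0.1300 A.
V(R_B) = I·R = 6.255 V; P = V·I = 6.255 × 0.1300 = 0.8133 W.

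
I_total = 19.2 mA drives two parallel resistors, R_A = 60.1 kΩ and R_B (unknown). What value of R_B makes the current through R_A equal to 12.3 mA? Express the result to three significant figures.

In a two-way split, I_A/I_total = R_B/(R_A + R_B).
12.3/19.2 = R_B/(R_A + R_B) → R_B = R_A · (0.6406)/(1 − 0.6406) = 60.1 × 1.783 = 107.1 kΩ.

R_B ≈ 107 kΩ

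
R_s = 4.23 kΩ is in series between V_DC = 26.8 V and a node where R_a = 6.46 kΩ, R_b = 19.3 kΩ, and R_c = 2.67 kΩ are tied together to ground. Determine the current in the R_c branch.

Parallel bank: R_p = 1/(1/6.46 + 1/19.3 + 1/2.67) = 1.721 kΩ.
V_A by voltage divider: V_A = 26.8 × 1.721/(4.23 + 1.721) = 7.750 V.
Branch current I = V_A/R_c = 7.750/2.67 = 2.902 mA.
(Equivalently: I_total = 4.504 mA, then current-divider fraction G_k/ΣG = 0.6445.)

I ≈ 2.90 mA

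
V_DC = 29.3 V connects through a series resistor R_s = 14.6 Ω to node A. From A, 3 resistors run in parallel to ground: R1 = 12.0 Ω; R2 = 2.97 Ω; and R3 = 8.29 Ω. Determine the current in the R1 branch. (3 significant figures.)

I ≈ 0.275 A

Combine the parallel branches: R_p = (1/12.0 + 1/2.97 + 1/8.29)⁻¹ = 1.850 Ω.
V_A = 29.3 × 1.850/16.45 = 3.294 V.
I(R1) = V_A / R1 = 3.294/12.0 = 0.2745 A.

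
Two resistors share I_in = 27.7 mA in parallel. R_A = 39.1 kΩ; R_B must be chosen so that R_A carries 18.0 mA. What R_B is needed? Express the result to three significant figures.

R_B ≈ 72.6 kΩ

In a two-way split, I_A/I_in = R_B/(R_A + R_B).
With f = 0.6498, R_B = R_A · f/(1−f) = 39.1 × 1.856 = 72.56 kΩ.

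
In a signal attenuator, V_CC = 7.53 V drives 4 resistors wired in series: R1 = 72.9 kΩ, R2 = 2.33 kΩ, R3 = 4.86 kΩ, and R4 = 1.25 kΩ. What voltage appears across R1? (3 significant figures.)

Total series resistance ΣR = 72.9 + 2.33 + 4.86 + 1.25 = 81.34 kΩ.
Voltage divider: V = V_CC · (72.90 / 81.34) = 7.53 × 0.8962 = 6.749 V.

V ≈ 6.75 V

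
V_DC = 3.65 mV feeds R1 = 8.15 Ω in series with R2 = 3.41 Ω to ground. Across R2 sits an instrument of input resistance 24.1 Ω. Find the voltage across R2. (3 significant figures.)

The load sits in parallel with R2, giving an effective lower resistance R2' = R2·R_L/(R2+R_L) = 2.987 Ω.
Voltage divider with the loaded lower leg: V_out = 3.65 × 2.987/(8.15 + 2.987) = 3.65 × 0.2682 = 0.9790 mV.
(Unloaded it would be 1.08 mV; the load pulls it down.)

V_out ≈ 0.979 mV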